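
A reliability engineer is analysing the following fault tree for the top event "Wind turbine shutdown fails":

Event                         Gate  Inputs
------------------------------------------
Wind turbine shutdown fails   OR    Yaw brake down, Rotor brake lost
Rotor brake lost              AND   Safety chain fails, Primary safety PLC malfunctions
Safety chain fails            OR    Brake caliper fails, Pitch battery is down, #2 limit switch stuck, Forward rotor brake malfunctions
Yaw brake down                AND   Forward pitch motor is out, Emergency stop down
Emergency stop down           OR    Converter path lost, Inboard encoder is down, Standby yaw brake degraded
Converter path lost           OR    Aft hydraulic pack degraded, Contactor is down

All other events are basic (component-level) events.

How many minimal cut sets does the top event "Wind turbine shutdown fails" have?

Converter path lost [OR]: union of children's cut sets → 2 cut set(s).
Emergency stop down [OR]: union of children's cut sets → 4 cut set(s).
Yaw brake down [AND]: one cut set from each child combined → 1 × 4 = 4 cut set(s).
Safety chain fails [OR]: union of children's cut sets → 4 cut set(s).
Rotor brake lost [AND]: one cut set from each child combined → 4 × 1 = 4 cut set(s).
Wind turbine shutdown fails [OR]: union of children's cut sets → 8 cut set(s).
Minimal cut sets: {Aft hydraulic pack degraded, Forward pitch motor is out}; {Contactor is down, Forward pitch motor is out}; {Forward pitch motor is out, Inboard encoder is down}; {Forward pitch motor is out, Standby yaw brake degraded}; {Brake caliper fails, Primary safety PLC malfunctions}; {Pitch battery is down, Primary safety PLC malfunctions}; {#2 limit switch stuck, Primary safety PLC malfunctions}; {Forward rotor brake malfunctions, Primary safety PLC malfunctions}.

8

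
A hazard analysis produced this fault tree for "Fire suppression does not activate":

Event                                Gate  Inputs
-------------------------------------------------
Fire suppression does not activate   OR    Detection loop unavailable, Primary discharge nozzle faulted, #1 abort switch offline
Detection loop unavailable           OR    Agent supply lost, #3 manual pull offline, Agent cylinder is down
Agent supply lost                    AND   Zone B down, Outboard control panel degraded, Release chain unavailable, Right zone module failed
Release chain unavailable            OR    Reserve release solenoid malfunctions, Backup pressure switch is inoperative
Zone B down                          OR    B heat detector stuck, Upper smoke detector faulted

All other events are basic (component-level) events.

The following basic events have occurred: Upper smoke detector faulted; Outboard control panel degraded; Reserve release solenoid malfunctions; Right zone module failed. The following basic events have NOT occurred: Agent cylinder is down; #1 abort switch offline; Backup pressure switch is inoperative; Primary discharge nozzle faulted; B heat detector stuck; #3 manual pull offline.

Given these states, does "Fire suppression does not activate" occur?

Yes

Zone B down [OR]: B heat detector stuck=not, Upper smoke detector faulted=occurs → at least one input occurs → occurs.
Release chain unavailable [OR]: Reserve release solenoid malfunctions=occurs, Backup pressure switch is inoperative=not → at least one input occurs → occurs.
Agent supply lost [AND]: Zone B down=occurs, Outboard control panel degraded=occurs, Release chain unavailable=occurs, Right zone module failed=occurs → all inputs occur → occurs.
Detection loop unavailable [OR]: Agent supply lost=occurs, #3 manual pull offline=not, Agent cylinder is down=not → at least one input occurs → occurs.
Fire suppression does not activate [OR]: Detection loop unavailable=occurs, Primary discharge nozzle faulted=not, #1 abort switch offline=not → at least one input occurs → occurs.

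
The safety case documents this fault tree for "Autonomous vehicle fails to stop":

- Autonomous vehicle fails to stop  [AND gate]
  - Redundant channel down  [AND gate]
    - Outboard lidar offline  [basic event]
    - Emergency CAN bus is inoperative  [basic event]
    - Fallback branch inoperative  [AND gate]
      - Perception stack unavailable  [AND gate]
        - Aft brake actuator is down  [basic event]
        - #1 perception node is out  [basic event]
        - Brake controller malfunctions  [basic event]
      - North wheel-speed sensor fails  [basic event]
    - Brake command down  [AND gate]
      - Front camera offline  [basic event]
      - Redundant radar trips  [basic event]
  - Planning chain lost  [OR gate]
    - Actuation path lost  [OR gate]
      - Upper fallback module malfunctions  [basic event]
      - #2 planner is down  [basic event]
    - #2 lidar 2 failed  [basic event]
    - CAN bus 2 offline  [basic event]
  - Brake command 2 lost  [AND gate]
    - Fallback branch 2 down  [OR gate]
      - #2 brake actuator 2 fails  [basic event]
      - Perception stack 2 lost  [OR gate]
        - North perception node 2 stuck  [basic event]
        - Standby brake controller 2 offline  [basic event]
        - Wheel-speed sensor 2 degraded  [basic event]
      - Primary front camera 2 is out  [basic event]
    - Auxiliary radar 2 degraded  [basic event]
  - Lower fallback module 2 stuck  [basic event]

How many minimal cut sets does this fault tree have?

20

Perception stack unavailable [AND]: one cut set from each child combined → 1 × 1 × 1 = 1 cut set(s).
Fallback branch inoperative [AND]: one cut set from each child combined → 1 × 1 = 1 cut set(s).
Brake command down [AND]: one cut set from each child combined → 1 × 1 = 1 cut set(s).
Redundant channel down [AND]: one cut set from each child combined → 1 × 1 × 1 × 1 = 1 cut set(s).
Actuation path lost [OR]: union of children's cut sets → 2 cut set(s).
Planning chain lost [OR]: union of children's cut sets → 4 cut set(s).
Perception stack 2 lost [OR]: union of children's cut sets → 3 cut set(s).
Fallback branch 2 down [OR]: union of children's cut sets → 5 cut set(s).
Brake command 2 lost [AND]: one cut set from each child combined → 5 × 1 = 5 cut set(s).
Autonomous vehicle fails to stop [AND]: one cut set from each child combined → 1 × 4 × 5 × 1 = 20 cut set(s).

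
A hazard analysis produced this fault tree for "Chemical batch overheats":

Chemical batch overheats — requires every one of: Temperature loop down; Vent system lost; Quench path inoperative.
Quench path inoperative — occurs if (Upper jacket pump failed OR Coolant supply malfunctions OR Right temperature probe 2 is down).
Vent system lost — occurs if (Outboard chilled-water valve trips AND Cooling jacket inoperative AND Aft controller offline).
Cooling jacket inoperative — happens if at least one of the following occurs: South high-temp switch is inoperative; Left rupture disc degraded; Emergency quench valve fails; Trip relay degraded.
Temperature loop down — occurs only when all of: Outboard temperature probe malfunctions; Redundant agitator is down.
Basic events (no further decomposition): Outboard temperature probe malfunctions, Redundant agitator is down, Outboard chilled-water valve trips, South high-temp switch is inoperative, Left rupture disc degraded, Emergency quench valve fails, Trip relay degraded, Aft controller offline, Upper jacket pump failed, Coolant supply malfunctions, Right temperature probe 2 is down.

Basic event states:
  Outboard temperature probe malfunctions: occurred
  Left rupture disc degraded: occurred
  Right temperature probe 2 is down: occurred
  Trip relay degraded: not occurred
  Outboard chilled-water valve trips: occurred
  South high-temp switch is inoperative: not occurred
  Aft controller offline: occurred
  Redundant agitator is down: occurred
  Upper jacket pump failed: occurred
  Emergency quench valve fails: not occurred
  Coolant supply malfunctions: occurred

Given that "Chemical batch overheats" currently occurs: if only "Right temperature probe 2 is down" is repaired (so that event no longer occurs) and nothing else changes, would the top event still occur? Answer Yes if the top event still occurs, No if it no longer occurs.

Counterfactual: set "Right temperature probe 2 is down" to not occurred.
Temperature loop down [AND]: Outboard temperature probe malfunctions=occurs, Redundant agitator is down=occurs → all inputs occur → occurs.
Cooling jacket inoperative [OR]: South high-temp switch is inoperative=not, Left rupture disc degraded=occurs, Emergency quench valve fails=not, Trip relay degraded=not → at least one input occurs → occurs.
Vent system lost [AND]: Outboard chilled-water valve trips=occurs, Cooling jacket inoperative=occurs, Aft controller offline=occurs → all inputs occur → occurs.
Quench path inoperative [OR]: Upper jacket pump failed=occurs, Coolant supply malfunctions=occurs, Right temperature probe 2 is down=not → at least one input occurs → occurs.
Chemical batch overheats [AND]: Temperature loop down=occurs, Vent system lost=occurs, Quench path inoperative=occurs → all inputs occur → occurs.

Yes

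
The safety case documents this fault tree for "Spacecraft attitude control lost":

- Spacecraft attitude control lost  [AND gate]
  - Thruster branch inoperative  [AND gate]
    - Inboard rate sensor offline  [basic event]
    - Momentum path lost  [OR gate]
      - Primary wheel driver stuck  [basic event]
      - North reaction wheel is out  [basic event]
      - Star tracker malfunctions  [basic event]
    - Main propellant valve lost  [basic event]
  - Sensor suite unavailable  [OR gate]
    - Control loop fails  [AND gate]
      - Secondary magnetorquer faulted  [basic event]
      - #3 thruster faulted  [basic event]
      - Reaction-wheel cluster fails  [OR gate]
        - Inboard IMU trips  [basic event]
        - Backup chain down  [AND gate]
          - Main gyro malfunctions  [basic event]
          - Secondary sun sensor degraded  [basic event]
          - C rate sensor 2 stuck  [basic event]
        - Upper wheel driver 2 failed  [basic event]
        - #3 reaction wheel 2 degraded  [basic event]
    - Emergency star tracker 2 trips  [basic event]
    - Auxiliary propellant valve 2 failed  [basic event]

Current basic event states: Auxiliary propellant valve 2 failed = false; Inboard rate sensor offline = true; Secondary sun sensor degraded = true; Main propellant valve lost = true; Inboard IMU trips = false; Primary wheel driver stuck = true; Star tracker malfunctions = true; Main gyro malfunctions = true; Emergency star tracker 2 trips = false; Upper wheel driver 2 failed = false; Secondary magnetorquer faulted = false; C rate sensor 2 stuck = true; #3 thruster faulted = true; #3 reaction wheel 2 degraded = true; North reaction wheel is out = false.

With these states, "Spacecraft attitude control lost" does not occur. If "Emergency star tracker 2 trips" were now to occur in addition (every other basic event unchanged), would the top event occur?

Counterfactual: set "Emergency star tracker 2 trips" to occurred.
Momentum path lost [OR]: Primary wheel driver stuck=occurs, North reaction wheel is out=not, Star tracker malfunctions=occurs → at least one input occurs → occurs.
Thruster branch inoperative [AND]: Inboard rate sensor offline=occurs, Momentum path lost=occurs, Main propellant valve lost=occurs → all inputs occur → occurs.
Backup chain down [AND]: Main gyro malfunctions=occurs, Secondary sun sensor degraded=occurs, C rate sensor 2 stuck=occurs → all inputs occur → occurs.
Reaction-wheel cluster fails [OR]: Inboard IMU trips=not, Backup chain down=occurs, Upper wheel driver 2 failed=not, #3 reaction wheel 2 degraded=occurs → at least one input occurs → occurs.
Control loop fails [AND]: Secondary magnetorquer faulted=not, #3 thruster faulted=occurs, Reaction-wheel cluster fails=occurs → not all inputs occur → does not occur.
Sensor suite unavailable [OR]: Control loop fails=not, Emergency star tracker 2 trips=occurs, Auxiliary propellant valve 2 failed=not → at least one input occurs → occurs.
Spacecraft attitude control lost [AND]: Thruster branch inoperative=occurs, Sensor suite unavailable=occurs → all inputs occur → occurs.

Yes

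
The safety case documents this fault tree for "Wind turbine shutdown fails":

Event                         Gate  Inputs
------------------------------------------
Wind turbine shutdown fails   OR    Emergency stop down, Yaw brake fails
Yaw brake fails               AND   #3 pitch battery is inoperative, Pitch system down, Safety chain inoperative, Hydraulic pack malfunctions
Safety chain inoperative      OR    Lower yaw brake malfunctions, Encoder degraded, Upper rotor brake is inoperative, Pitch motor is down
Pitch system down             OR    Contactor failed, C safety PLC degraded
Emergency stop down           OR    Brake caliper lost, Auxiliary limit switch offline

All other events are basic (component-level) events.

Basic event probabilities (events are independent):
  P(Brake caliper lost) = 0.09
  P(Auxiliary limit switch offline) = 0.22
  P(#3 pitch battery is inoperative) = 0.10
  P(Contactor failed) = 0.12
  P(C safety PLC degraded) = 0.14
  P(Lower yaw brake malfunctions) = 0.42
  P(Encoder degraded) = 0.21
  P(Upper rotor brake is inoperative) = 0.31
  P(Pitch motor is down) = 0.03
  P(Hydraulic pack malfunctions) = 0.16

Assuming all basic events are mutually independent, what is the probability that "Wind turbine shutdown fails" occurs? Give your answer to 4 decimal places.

0.2921

P(Emergency stop down) [OR] = 1 − (1−0.09) × (1−0.22) = 0.290200
P(Pitch system down) [OR] = 1 − (1−0.12) × (1−0.14) = 0.243200
P(Safety chain inoperative) [OR] = 1 − (1−0.42) × (1−0.21) × (1−0.31) × (1−0.03) = 0.693327
P(Yaw brake fails) [AND] = 0.10 × 0.243200 × 0.693327 × 0.16 = 0.002698
P(Wind turbine shutdown fails) [OR] = 1 − (1−0.290200) × (1−0.002698) = 0.292115
Rounded to 4 decimal places: P(Wind turbine shutdown fails) ≈ 0.2921.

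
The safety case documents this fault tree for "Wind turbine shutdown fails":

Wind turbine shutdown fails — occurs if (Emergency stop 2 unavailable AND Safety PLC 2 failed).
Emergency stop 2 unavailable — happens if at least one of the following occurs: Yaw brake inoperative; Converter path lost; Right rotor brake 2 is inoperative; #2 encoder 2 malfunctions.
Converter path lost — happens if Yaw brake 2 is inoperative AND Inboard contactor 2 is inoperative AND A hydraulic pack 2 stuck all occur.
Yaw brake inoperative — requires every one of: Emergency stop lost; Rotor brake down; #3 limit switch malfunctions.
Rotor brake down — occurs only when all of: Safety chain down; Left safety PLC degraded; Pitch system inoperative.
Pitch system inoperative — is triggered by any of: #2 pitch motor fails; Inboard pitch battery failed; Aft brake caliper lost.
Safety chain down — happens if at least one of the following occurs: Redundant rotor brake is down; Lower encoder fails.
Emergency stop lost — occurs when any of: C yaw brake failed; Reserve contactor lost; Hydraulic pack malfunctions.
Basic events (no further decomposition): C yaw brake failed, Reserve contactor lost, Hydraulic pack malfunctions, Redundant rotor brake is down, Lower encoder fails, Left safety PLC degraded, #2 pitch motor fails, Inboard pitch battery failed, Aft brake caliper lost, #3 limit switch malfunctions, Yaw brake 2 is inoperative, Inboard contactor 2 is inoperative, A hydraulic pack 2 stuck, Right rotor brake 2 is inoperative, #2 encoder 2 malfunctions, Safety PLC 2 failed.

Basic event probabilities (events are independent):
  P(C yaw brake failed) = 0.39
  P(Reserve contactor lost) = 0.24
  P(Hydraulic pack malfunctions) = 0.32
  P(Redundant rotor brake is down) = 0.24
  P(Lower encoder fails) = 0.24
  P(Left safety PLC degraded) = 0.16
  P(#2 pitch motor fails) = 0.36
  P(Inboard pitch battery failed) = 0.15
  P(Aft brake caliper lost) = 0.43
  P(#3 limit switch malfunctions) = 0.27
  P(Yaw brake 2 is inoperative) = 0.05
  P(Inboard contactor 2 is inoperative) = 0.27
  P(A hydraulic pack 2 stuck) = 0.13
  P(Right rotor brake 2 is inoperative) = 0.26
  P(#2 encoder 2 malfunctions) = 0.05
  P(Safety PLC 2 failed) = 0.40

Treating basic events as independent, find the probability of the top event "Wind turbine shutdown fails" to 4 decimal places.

P(Emergency stop lost) [OR] = 1 − (1−0.39) × (1−0.24) × (1−0.32) = 0.684752
P(Safety chain down) [OR] = 1 − (1−0.24) × (1−0.24) = 0.422400
P(Pitch system inoperative) [OR] = 1 − (1−0.36) × (1−0.15) × (1−0.43) = 0.689920
P(Rotor brake down) [AND] = 0.422400 × 0.16 × 0.689920 = 0.046628
P(Yaw brake inoperative) [AND] = 0.684752 × 0.046628 × 0.27 = 0.008621
P(Converter path lost) [AND] = 0.05 × 0.27 × 0.13 = 0.001755
P(Emergency stop 2 unavailable) [OR] = 1 − (1−0.008621) × (1−0.001755) × (1−0.26) × (1−0.05) = 0.304284
P(Wind turbine shutdown fails) [AND] = 0.304284 × 0.40 = 0.121714
Rounded to 4 decimal places: P(Wind turbine shutdown fails) ≈ 0.1217.

0.1217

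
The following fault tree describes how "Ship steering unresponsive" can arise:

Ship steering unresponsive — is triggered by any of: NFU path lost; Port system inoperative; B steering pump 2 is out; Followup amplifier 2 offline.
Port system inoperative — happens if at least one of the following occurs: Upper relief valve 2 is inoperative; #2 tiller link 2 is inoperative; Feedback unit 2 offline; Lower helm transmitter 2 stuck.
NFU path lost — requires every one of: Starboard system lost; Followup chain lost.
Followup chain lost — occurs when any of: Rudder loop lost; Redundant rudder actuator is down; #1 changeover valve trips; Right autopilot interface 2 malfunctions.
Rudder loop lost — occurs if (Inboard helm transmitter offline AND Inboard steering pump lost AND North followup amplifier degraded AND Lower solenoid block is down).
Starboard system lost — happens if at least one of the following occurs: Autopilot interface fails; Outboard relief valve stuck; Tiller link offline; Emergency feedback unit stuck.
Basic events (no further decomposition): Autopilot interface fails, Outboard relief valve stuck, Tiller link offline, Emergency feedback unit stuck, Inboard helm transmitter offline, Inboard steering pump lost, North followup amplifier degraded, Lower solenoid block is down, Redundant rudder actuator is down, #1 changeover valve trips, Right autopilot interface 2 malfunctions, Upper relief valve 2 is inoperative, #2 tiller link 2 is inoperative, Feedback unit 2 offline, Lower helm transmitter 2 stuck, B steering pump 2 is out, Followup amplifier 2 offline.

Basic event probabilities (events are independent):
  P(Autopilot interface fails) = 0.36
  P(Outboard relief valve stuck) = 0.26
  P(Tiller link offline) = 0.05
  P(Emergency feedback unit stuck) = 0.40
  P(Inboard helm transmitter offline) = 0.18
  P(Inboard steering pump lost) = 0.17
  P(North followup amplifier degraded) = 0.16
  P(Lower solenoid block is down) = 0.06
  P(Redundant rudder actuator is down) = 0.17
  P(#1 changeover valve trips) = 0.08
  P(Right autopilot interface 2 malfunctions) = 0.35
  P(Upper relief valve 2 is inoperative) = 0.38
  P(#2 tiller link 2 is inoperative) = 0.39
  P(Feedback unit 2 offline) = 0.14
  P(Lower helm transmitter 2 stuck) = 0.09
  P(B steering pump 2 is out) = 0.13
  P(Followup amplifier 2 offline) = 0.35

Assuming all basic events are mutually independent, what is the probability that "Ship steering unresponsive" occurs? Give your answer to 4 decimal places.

P(Starboard system lost) [OR] = 1 − (1−0.36) × (1−0.26) × (1−0.05) × (1−0.40) = 0.730048
P(Rudder loop lost) [AND] = 0.18 × 0.17 × 0.16 × 0.06 = 0.000294
P(Followup chain lost) [OR] = 1 − (1−0.000294) × (1−0.17) × (1−0.08) × (1−0.35) = 0.503806
P(NFU path lost) [AND] = 0.730048 × 0.503806 = 0.367803
P(Port system inoperative) [OR] = 1 − (1−0.38) × (1−0.39) × (1−0.14) × (1−0.09) = 0.704021
P(Ship steering unresponsive) [OR] = 1 − (1−0.367803) × (1−0.704021) × (1−0.13) × (1−0.35) = 0.894185
Rounded to 4 decimal places: P(Ship steering unresponsive) ≈ 0.8942.

0.8942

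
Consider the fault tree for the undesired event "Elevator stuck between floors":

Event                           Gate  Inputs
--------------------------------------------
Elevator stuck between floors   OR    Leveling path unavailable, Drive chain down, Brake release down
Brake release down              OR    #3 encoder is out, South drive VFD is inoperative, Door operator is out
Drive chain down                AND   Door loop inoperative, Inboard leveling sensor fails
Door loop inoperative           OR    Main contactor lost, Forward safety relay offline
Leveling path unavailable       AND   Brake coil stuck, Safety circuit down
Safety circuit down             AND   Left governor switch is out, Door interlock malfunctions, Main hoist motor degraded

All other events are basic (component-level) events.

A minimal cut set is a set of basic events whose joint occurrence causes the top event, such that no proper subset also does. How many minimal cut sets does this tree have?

6

Safety circuit down [AND]: one cut set from each child combined → 1 × 1 × 1 = 1 cut set(s).
Leveling path unavailable [AND]: one cut set from each child combined → 1 × 1 = 1 cut set(s).
Door loop inoperative [OR]: union of children's cut sets → 2 cut set(s).
Drive chain down [AND]: one cut set from each child combined → 2 × 1 = 2 cut set(s).
Brake release down [OR]: union of children's cut sets → 3 cut set(s).
Elevator stuck between floors [OR]: union of children's cut sets → 6 cut set(s).
Minimal cut sets: {Brake coil stuck, Door interlock malfunctions, Left governor switch is out, Main hoist motor degraded}; {Inboard leveling sensor fails, Main contactor lost}; {Forward safety relay offline, Inboard leveling sensor fails}; {#3 encoder is out}; {South drive VFD is inoperative}; {Door operator is out}.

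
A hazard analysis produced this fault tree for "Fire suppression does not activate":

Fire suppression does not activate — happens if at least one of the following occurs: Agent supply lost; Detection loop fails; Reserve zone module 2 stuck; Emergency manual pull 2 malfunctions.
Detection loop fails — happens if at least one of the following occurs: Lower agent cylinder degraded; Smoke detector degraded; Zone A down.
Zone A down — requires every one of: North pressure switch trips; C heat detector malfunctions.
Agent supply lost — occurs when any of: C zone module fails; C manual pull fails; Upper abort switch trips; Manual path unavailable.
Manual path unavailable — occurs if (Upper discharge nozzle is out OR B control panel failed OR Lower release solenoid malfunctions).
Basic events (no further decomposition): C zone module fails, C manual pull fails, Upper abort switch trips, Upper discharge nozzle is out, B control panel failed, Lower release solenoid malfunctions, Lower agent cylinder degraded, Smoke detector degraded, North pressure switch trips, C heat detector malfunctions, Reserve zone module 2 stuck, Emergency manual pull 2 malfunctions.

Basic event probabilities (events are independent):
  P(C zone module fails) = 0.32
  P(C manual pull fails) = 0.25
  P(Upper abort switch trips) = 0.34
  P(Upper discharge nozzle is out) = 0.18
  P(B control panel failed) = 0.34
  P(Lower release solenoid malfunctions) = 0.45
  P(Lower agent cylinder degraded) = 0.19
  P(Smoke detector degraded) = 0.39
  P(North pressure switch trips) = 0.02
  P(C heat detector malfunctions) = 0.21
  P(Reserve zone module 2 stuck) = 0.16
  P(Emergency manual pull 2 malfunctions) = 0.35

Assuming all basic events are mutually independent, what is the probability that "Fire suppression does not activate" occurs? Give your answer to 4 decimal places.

P(Manual path unavailable) [OR] = 1 − (1−0.18) × (1−0.34) × (1−0.45) = 0.702340
P(Agent supply lost) [OR] = 1 − (1−0.32) × (1−0.25) × (1−0.34) × (1−0.702340) = 0.899808
P(Zone A down) [AND] = 0.02 × 0.21 = 0.004200
P(Detection loop fails) [OR] = 1 − (1−0.19) × (1−0.39) × (1−0.004200) = 0.507975
P(Fire suppression does not activate) [OR] = 1 − (1−0.899808) × (1−0.507975) × (1−0.16) × (1−0.35) = 0.973084
Rounded to 4 decimal places: P(Fire suppression does not activate) ≈ 0.9731.

0.9731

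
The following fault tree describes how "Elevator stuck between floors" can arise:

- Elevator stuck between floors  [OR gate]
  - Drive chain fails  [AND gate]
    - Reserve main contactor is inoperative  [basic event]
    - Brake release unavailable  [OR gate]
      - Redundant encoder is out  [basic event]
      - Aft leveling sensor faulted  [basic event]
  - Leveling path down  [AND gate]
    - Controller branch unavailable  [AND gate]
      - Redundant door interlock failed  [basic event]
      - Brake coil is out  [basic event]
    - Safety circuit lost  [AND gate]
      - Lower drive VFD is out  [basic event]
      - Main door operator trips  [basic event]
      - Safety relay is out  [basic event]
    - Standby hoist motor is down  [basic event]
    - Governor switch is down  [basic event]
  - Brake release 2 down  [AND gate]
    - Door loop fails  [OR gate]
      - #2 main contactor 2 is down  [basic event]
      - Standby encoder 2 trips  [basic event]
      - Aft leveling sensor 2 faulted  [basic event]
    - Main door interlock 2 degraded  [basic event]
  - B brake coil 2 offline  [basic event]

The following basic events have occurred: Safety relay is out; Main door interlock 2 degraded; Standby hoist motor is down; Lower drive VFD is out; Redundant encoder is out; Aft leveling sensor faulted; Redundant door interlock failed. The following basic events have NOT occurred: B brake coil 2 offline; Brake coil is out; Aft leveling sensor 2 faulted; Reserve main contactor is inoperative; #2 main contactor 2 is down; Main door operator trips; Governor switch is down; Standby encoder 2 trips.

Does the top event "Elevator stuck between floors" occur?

Brake release unavailable [OR]: Redundant encoder is out=occurs, Aft leveling sensor faulted=occurs → at least one input occurs → occurs.
Drive chain fails [AND]: Reserve main contactor is inoperative=not, Brake release unavailable=occurs → not all inputs occur → does not occur.
Controller branch unavailable [AND]: Redundant door interlock failed=occurs, Brake coil is out=not → not all inputs occur → does not occur.
Safety circuit lost [AND]: Lower drive VFD is out=occurs, Main door operator trips=not, Safety relay is out=occurs → not all inputs occur → does not occur.
Leveling path down [AND]: Controller branch unavailable=not, Safety circuit lost=not, Standby hoist motor is down=occurs, Governor switch is down=not → not all inputs occur → does not occur.
Door loop fails [OR]: #2 main contactor 2 is down=not, Standby encoder 2 trips=not, Aft leveling sensor 2 faulted=not → no input occurs → does not occur.
Brake release 2 down [AND]: Door loop fails=not, Main door interlock 2 degraded=occurs → not all inputs occur → does not occur.
Elevator stuck between floors [OR]: Drive chain fails=not, Leveling path down=not, Brake release 2 down=not, B brake coil 2 offline=not → no input occurs → does not occur.

No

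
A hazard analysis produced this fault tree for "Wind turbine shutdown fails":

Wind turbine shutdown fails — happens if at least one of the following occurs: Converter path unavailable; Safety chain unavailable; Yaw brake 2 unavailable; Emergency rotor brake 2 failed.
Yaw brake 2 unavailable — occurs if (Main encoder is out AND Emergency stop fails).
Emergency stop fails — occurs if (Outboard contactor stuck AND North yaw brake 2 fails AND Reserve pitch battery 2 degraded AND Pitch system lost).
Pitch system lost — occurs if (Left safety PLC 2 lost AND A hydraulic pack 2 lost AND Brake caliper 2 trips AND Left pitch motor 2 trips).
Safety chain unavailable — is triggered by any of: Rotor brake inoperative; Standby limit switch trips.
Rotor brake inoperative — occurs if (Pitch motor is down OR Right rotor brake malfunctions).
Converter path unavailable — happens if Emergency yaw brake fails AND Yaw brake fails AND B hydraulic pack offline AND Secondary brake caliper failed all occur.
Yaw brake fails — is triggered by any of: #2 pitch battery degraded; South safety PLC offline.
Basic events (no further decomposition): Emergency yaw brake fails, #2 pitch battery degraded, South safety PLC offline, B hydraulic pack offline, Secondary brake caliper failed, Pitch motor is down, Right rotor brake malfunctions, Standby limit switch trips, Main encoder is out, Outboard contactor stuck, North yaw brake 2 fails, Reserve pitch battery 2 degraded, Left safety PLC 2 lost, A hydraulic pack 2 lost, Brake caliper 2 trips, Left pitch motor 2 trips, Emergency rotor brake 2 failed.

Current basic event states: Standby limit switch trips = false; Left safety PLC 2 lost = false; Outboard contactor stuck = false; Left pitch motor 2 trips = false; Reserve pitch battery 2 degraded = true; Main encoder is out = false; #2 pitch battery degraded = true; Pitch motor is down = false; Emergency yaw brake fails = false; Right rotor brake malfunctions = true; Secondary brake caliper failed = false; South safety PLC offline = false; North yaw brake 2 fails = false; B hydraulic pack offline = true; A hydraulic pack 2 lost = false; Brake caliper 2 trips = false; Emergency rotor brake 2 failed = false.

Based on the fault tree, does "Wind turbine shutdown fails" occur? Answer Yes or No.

Yes

Yaw brake fails [OR]: #2 pitch battery degraded=occurs, South safety PLC offline=not → at least one input occurs → occurs.
Converter path unavailable [AND]: Emergency yaw brake fails=not, Yaw brake fails=occurs, B hydraulic pack offline=occurs, Secondary brake caliper failed=not → not all inputs occur → does not occur.
Rotor brake inoperative [OR]: Pitch motor is down=not, Right rotor brake malfunctions=occurs → at least one input occurs → occurs.
Safety chain unavailable [OR]: Rotor brake inoperative=occurs, Standby limit switch trips=not → at least one input occurs → occurs.
Pitch system lost [AND]: Left safety PLC 2 lost=not, A hydraulic pack 2 lost=not, Brake caliper 2 trips=not, Left pitch motor 2 trips=not → not all inputs occur → does not occur.
Emergency stop fails [AND]: Outboard contactor stuck=not, North yaw brake 2 fails=not, Reserve pitch battery 2 degraded=occurs, Pitch system lost=not → not all inputs occur → does not occur.
Yaw brake 2 unavailable [AND]: Main encoder is out=not, Emergency stop fails=not → not all inputs occur → does not occur.
Wind turbine shutdown fails [OR]: Converter path unavailable=not, Safety chain unavailable=occurs, Yaw brake 2 unavailable=not, Emergency rotor brake 2 failed=not → at least one input occurs → occurs.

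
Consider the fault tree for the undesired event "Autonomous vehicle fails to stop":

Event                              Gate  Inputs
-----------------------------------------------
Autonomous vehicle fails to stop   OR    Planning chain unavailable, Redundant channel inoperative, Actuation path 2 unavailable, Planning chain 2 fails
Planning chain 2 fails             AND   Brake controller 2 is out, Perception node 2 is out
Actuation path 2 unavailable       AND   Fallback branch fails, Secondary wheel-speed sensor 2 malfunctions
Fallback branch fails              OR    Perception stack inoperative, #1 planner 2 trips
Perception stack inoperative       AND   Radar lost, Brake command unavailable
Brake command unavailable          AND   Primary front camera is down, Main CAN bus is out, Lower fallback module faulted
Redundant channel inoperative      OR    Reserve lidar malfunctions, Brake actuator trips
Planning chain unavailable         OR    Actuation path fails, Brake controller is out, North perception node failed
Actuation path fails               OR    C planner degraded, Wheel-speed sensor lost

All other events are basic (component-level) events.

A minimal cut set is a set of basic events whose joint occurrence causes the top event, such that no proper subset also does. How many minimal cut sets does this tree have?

9

Actuation path fails [OR]: union of children's cut sets → 2 cut set(s).
Planning chain unavailable [OR]: union of children's cut sets → 4 cut set(s).
Redundant channel inoperative [OR]: union of children's cut sets → 2 cut set(s).
Brake command unavailable [AND]: one cut set from each child combined → 1 × 1 × 1 = 1 cut set(s).
Perception stack inoperative [AND]: one cut set from each child combined → 1 × 1 = 1 cut set(s).
Fallback branch fails [OR]: union of children's cut sets → 2 cut set(s).
Actuation path 2 unavailable [AND]: one cut set from each child combined → 2 × 1 = 2 cut set(s).
Planning chain 2 fails [AND]: one cut set from each child combined → 1 × 1 = 1 cut set(s).
Autonomous vehicle fails to stop [OR]: union of children's cut sets → 9 cut set(s).
Minimal cut sets: {C planner degraded}; {Wheel-speed sensor lost}; {Brake controller is out}; {North perception node failed}; {Reserve lidar malfunctions}; {Brake actuator trips}; {Lower fallback module faulted, Main CAN bus is out, Primary front camera is down, Radar lost, Secondary wheel-speed sensor 2 malfunctions}; {#1 planner 2 trips, Secondary wheel-speed sensor 2 malfunctions}; {Brake controller 2 is out, Perception node 2 is out}.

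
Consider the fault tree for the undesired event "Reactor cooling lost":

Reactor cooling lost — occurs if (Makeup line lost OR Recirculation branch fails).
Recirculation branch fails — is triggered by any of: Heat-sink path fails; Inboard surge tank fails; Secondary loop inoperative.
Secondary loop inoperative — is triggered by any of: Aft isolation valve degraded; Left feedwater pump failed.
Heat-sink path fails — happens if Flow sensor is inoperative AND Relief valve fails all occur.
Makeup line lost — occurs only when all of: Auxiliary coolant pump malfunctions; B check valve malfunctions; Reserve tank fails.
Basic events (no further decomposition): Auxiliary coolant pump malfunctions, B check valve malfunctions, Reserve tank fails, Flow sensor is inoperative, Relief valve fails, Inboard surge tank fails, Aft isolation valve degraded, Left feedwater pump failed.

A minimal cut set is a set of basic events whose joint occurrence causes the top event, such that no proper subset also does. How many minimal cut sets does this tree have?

5

Makeup line lost [AND]: one cut set from each child combined → 1 × 1 × 1 = 1 cut set(s).
Heat-sink path fails [AND]: one cut set from each child combined → 1 × 1 = 1 cut set(s).
Secondary loop inoperative [OR]: union of children's cut sets → 2 cut set(s).
Recirculation branch fails [OR]: union of children's cut sets → 4 cut set(s).
Reactor cooling lost [OR]: union of children's cut sets → 5 cut set(s).
Minimal cut sets: {Auxiliary coolant pump malfunctions, B check valve malfunctions, Reserve tank fails}; {Flow sensor is inoperative, Relief valve fails}; {Inboard surge tank fails}; {Aft isolation valve degraded}; {Left feedwater pump failed}.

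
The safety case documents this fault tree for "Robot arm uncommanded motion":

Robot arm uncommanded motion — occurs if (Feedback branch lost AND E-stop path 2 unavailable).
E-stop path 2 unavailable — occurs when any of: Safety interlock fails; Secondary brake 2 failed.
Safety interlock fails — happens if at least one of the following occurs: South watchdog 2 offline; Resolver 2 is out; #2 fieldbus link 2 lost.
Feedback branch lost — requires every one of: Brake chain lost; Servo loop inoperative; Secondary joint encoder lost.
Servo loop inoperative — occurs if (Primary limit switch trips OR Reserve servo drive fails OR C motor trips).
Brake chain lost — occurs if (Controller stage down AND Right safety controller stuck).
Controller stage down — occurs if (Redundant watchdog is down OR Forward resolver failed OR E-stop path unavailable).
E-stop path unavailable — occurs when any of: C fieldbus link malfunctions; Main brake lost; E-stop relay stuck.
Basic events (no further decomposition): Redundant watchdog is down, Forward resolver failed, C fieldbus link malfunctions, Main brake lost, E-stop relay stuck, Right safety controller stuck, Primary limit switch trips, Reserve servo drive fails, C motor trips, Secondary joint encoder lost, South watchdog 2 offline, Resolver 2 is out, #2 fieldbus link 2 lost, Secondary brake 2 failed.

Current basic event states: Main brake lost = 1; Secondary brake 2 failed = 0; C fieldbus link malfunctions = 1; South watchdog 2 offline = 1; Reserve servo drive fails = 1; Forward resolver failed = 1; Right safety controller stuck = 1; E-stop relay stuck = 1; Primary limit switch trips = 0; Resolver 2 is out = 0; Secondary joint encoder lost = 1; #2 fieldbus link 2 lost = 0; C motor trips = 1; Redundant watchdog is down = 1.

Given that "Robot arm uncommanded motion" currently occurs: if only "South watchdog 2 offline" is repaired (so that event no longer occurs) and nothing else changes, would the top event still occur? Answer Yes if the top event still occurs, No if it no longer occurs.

No

Counterfactual: set "South watchdog 2 offline" to not occurred.
E-stop path unavailable [OR]: C fieldbus link malfunctions=occurs, Main brake lost=occurs, E-stop relay stuck=occurs → at least one input occurs → occurs.
Controller stage down [OR]: Redundant watchdog is down=occurs, Forward resolver failed=occurs, E-stop path unavailable=occurs → at least one input occurs → occurs.
Brake chain lost [AND]: Controller stage down=occurs, Right safety controller stuck=occurs → all inputs occur → occurs.
Servo loop inoperative [OR]: Primary limit switch trips=not, Reserve servo drive fails=occurs, C motor trips=occurs → at least one input occurs → occurs.
Feedback branch lost [AND]: Brake chain lost=occurs, Servo loop inoperative=occurs, Secondary joint encoder lost=occurs → all inputs occur → occurs.
Safety interlock fails [OR]: South watchdog 2 offline=not, Resolver 2 is out=not, #2 fieldbus link 2 lost=not → no input occurs → does not occur.
E-stop path 2 unavailable [OR]: Safety interlock fails=not, Secondary brake 2 failed=not → no input occurs → does not occur.
Robot arm uncommanded motion [AND]: Feedback branch lost=occurs, E-stop path 2 unavailable=not → not all inputs occur → does not occur.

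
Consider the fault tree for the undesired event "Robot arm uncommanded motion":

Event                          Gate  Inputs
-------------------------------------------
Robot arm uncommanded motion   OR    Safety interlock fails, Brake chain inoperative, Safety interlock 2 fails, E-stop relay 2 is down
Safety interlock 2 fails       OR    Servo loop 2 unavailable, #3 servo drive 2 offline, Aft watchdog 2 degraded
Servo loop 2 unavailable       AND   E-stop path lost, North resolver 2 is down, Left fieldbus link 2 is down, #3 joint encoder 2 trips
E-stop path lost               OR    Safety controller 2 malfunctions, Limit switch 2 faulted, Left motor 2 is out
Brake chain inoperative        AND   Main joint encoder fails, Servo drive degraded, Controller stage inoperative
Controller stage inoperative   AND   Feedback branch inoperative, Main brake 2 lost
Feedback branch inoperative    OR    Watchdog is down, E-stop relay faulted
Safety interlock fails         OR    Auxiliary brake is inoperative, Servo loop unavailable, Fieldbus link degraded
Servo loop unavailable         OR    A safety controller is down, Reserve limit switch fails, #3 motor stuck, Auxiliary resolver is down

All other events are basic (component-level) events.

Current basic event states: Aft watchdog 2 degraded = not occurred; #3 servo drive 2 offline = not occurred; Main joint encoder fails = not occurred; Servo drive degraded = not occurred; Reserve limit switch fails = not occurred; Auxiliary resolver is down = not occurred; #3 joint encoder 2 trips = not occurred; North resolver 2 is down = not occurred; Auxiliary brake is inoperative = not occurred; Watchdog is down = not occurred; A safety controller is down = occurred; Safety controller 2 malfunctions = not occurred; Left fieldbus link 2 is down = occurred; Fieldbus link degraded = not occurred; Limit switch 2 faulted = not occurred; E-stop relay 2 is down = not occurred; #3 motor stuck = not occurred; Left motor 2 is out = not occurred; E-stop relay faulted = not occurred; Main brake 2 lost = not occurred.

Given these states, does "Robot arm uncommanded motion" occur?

Yes

Servo loop unavailable [OR]: A safety controller is down=occurs, Reserve limit switch fails=not, #3 motor stuck=not, Auxiliary resolver is down=not → at least one input occurs → occurs.
Safety interlock fails [OR]: Auxiliary brake is inoperative=not, Servo loop unavailable=occurs, Fieldbus link degraded=not → at least one input occurs → occurs.
Feedback branch inoperative [OR]: Watchdog is down=not, E-stop relay faulted=not → no input occurs → does not occur.
Controller stage inoperative [AND]: Feedback branch inoperative=not, Main brake 2 lost=not → not all inputs occur → does not occur.
Brake chain inoperative [AND]: Main joint encoder fails=not, Servo drive degraded=not, Controller stage inoperative=not → not all inputs occur → does not occur.
E-stop path lost [OR]: Safety controller 2 malfunctions=not, Limit switch 2 faulted=not, Left motor 2 is out=not → no input occurs → does not occur.
Servo loop 2 unavailable [AND]: E-stop path lost=not, North resolver 2 is down=not, Left fieldbus link 2 is down=occurs, #3 joint encoder 2 trips=not → not all inputs occur → does not occur.
Safety interlock 2 fails [OR]: Servo loop 2 unavailable=not, #3 servo drive 2 offline=not, Aft watchdog 2 degraded=not → no input occurs → does not occur.
Robot arm uncommanded motion [OR]: Safety interlock fails=occurs, Brake chain inoperative=not, Safety interlock 2 fails=not, E-stop relay 2 is down=not → at least one input occurs → occurs.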